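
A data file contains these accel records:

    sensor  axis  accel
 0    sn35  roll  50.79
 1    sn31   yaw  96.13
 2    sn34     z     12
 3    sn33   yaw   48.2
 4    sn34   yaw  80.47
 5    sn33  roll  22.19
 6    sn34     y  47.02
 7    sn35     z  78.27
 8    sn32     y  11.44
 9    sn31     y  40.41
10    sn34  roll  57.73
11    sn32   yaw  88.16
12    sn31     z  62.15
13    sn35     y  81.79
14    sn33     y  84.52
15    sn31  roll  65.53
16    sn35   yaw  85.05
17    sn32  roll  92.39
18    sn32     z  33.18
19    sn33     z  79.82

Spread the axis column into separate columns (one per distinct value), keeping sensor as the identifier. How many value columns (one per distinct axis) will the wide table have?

4 distinct axis values: y, z, yaw, roll.

4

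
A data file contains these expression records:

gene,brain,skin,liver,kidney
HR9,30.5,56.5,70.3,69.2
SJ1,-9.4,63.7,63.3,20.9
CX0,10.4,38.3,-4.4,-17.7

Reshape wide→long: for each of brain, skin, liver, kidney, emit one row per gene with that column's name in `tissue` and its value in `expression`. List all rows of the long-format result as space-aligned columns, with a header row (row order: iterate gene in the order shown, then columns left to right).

Each (gene, column) pair becomes one row: 3 × 4 = 12 rows.
For example, (HR9, brain) → expression=30.5.

gene  tissue  expression
HR9   brain   30.5      
HR9   skin    56.5      
HR9   liver   70.3      
HR9   kidney  69.2      
SJ1   brain   -9.4      
SJ1   skin    63.7      
SJ1   liver   63.3      
SJ1   kidney  20.9      
CX0   brain   10.4      
CX0   skin    38.3      
CX0   liver   -4.4      
CX0   kidney  -17.7     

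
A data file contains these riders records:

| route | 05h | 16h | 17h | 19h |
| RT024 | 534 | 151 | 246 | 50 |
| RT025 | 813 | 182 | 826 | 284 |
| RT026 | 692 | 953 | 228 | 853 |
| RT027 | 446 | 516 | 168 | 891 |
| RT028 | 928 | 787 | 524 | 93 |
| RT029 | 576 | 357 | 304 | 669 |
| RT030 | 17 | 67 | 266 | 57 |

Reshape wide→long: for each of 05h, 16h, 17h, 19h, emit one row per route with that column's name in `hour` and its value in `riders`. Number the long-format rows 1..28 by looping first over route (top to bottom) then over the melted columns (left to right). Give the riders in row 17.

28 rows total (7 × 4). Row 17: index ⌊(17-1)/4⌋ = 4 into route → RT028; (17-1) mod 4 = 0 into the melted columns → 05h.
So row 17 is (RT028, 05h, 928); riders = 928.

928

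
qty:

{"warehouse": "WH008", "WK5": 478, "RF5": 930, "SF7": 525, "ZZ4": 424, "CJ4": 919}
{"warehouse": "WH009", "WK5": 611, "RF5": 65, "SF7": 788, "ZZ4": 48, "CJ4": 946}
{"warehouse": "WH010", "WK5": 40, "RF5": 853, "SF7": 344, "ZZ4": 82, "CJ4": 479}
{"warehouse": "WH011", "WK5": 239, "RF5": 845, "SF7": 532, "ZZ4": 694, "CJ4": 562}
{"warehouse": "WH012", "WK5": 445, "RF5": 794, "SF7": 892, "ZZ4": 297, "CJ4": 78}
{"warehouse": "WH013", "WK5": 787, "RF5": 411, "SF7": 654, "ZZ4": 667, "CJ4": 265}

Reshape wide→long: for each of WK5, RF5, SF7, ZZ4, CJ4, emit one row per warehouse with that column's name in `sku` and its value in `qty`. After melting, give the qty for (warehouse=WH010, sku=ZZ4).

82

Unpivoting turns each (warehouse, wide-column) pair into one long row.
The wide cell at row WH010, column ZZ4 holds 82, so the long row (WH010, ZZ4) has qty=82.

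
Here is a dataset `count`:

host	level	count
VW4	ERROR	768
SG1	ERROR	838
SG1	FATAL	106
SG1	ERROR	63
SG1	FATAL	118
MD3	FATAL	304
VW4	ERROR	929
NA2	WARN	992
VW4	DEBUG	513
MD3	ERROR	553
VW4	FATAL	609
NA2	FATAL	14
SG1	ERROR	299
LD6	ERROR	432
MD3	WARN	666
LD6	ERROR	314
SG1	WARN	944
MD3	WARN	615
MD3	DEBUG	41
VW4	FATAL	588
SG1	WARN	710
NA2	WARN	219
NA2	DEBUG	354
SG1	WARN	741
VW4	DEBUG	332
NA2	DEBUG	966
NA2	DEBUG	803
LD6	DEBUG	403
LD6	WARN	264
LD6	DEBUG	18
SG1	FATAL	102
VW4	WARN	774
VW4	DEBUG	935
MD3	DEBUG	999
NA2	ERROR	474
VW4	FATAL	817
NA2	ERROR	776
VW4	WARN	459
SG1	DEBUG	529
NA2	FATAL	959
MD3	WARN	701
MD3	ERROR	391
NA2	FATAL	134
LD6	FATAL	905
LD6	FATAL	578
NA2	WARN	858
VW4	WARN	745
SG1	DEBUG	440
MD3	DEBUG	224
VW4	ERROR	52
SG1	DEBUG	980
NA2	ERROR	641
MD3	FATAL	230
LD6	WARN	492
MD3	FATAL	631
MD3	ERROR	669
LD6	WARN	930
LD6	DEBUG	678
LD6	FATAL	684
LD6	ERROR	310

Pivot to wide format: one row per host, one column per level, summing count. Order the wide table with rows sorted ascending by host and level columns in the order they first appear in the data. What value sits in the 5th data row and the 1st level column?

1749

With rows sorted ascending by host, row 5 is host=VW4. level columns in first-appearance order: ERROR, FATAL, WARN, DEBUG; column 1 is ERROR.
Long rows with host=VW4, level=ERROR: 768 + 929 + 52 = 1749.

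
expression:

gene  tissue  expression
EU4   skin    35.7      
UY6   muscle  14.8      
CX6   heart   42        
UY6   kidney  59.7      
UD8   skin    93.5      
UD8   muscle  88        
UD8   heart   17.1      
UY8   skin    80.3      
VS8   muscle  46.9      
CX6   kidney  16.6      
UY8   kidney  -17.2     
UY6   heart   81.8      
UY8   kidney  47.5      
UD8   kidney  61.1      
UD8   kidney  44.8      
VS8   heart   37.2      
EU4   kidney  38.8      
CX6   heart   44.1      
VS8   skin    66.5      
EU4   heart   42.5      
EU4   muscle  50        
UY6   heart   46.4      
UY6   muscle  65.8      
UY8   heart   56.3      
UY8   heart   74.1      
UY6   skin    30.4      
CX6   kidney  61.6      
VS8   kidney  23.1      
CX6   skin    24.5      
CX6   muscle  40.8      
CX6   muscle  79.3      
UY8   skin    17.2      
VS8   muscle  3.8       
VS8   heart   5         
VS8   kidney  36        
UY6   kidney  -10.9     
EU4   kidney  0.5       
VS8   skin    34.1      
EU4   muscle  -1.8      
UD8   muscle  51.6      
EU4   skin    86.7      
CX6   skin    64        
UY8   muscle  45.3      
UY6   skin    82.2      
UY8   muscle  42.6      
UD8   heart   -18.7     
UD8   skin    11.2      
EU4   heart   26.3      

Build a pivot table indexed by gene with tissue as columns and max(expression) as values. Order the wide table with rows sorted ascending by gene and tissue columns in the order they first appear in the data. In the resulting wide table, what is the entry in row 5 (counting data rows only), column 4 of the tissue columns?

With rows sorted ascending by gene, row 5 is gene=UY8. tissue columns in first-appearance order: skin, muscle, heart, kidney; column 4 is kidney.
Long rows with gene=UY8, tissue=kidney: max(-17.2, 47.5) = 47.5.

47.5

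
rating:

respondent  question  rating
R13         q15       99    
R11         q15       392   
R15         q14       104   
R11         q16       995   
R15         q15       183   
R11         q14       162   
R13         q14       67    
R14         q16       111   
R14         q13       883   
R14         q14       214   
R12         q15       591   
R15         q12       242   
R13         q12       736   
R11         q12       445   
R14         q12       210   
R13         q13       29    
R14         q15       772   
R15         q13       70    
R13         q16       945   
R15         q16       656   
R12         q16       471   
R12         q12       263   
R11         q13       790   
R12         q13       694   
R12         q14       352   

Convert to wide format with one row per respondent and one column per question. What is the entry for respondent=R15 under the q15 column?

183

Wide layout: rows indexed by respondent, columns are the 5 distinct question values (q15, q14, q16, q13, q12).
Cell (respondent=R15, question=q15) draws from the long row where respondent=R15 and question=q15, which has rating=183.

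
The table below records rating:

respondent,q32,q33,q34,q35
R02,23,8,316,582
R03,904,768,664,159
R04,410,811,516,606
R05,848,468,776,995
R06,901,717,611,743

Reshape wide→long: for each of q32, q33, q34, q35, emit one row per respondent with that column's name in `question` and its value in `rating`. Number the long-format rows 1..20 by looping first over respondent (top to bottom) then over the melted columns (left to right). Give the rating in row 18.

717

20 rows total (5 × 4). Row 18: index ⌊(18-1)/4⌋ = 4 into respondent → R06; (18-1) mod 4 = 1 into the melted columns → q33.
So row 18 is (R06, q33, 717); rating = 717.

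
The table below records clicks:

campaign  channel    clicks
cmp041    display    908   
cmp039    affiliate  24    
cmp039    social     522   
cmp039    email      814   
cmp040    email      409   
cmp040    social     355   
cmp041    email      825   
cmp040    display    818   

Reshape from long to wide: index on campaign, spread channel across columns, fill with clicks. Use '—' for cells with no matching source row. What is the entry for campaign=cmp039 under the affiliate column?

The long row with campaign=cmp039, channel=affiliate has clicks=24.

24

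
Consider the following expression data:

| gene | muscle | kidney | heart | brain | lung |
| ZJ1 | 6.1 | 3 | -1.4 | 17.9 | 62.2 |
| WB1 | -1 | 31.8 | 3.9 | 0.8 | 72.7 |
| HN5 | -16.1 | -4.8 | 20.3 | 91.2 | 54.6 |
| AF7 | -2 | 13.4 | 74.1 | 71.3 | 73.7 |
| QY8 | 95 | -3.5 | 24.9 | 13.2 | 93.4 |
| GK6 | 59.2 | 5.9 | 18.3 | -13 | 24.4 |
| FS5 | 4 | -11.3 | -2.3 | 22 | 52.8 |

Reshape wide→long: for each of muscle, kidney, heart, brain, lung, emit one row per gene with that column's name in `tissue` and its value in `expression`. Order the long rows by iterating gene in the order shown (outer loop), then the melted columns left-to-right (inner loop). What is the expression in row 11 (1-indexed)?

-16.1

35 rows total (7 × 5). Row 11: index ⌊(11-1)/5⌋ = 2 into gene → HN5; (11-1) mod 5 = 0 into the melted columns → muscle.
So row 11 is (HN5, muscle, -16.1); expression = -16.1.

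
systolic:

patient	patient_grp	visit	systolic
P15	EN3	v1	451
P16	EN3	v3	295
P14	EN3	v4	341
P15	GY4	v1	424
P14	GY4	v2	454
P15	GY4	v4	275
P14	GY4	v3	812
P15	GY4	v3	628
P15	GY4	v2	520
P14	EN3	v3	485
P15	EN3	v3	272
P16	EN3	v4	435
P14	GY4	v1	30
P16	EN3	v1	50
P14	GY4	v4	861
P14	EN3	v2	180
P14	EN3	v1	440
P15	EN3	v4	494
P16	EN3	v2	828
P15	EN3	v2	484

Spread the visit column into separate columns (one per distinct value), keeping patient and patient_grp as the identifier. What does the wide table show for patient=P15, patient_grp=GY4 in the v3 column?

Wide layout: rows indexed by patient and patient_grp, columns are the 4 distinct visit values (v1, v3, v4, v2).
Cell (patient=P15, patient_grp=GY4, visit=v3) draws from the long row where patient=P15, patient_grp=GY4 and visit=v3, which has systolic=628.

628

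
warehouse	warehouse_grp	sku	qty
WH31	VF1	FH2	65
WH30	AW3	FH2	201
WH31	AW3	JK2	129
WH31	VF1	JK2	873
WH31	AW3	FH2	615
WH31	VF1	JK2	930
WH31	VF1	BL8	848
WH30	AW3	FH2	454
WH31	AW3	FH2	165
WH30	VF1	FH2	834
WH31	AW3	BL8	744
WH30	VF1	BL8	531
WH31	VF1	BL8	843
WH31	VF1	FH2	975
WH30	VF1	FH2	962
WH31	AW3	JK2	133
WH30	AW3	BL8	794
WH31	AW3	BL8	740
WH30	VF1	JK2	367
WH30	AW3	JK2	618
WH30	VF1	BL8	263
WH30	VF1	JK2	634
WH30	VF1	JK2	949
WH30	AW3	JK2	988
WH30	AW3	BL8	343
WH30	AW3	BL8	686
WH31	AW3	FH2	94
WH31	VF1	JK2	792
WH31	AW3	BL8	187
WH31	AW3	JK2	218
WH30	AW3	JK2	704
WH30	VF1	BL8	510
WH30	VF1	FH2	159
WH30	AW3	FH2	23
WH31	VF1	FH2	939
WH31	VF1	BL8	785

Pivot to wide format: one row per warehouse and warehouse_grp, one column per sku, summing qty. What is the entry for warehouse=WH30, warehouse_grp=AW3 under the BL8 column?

1823

Rows with warehouse=WH30, warehouse_grp=AW3 and sku=BL8: qty values are 794, 343, 686.
794 + 343 + 686 = 1823.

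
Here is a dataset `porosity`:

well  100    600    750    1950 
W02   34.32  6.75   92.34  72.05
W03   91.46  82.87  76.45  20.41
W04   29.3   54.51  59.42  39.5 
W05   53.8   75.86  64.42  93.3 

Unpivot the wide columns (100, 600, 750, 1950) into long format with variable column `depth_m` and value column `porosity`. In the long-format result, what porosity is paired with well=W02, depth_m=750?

92.34

Unpivoting turns each (well, wide-column) pair into one long row.
The wide cell at row W02, column 750 holds 92.34, so the long row (W02, 750) has porosity=92.34.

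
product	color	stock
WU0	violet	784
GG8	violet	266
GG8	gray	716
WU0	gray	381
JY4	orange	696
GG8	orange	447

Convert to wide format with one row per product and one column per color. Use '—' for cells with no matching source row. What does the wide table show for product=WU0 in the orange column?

—

No long-format row has product=WU0 and color=orange, so the cell is —.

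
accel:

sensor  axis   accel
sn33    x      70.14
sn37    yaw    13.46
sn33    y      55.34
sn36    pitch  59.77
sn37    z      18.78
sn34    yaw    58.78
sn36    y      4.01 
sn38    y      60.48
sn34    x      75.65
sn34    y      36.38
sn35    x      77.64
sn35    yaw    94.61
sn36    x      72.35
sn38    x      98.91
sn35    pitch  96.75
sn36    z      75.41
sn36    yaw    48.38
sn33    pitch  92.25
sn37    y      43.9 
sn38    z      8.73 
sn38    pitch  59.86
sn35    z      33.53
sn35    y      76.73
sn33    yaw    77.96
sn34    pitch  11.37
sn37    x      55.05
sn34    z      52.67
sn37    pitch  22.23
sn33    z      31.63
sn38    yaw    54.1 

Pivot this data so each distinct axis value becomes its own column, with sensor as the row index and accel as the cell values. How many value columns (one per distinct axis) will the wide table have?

5

5 distinct axis values: pitch, z, x, yaw, y.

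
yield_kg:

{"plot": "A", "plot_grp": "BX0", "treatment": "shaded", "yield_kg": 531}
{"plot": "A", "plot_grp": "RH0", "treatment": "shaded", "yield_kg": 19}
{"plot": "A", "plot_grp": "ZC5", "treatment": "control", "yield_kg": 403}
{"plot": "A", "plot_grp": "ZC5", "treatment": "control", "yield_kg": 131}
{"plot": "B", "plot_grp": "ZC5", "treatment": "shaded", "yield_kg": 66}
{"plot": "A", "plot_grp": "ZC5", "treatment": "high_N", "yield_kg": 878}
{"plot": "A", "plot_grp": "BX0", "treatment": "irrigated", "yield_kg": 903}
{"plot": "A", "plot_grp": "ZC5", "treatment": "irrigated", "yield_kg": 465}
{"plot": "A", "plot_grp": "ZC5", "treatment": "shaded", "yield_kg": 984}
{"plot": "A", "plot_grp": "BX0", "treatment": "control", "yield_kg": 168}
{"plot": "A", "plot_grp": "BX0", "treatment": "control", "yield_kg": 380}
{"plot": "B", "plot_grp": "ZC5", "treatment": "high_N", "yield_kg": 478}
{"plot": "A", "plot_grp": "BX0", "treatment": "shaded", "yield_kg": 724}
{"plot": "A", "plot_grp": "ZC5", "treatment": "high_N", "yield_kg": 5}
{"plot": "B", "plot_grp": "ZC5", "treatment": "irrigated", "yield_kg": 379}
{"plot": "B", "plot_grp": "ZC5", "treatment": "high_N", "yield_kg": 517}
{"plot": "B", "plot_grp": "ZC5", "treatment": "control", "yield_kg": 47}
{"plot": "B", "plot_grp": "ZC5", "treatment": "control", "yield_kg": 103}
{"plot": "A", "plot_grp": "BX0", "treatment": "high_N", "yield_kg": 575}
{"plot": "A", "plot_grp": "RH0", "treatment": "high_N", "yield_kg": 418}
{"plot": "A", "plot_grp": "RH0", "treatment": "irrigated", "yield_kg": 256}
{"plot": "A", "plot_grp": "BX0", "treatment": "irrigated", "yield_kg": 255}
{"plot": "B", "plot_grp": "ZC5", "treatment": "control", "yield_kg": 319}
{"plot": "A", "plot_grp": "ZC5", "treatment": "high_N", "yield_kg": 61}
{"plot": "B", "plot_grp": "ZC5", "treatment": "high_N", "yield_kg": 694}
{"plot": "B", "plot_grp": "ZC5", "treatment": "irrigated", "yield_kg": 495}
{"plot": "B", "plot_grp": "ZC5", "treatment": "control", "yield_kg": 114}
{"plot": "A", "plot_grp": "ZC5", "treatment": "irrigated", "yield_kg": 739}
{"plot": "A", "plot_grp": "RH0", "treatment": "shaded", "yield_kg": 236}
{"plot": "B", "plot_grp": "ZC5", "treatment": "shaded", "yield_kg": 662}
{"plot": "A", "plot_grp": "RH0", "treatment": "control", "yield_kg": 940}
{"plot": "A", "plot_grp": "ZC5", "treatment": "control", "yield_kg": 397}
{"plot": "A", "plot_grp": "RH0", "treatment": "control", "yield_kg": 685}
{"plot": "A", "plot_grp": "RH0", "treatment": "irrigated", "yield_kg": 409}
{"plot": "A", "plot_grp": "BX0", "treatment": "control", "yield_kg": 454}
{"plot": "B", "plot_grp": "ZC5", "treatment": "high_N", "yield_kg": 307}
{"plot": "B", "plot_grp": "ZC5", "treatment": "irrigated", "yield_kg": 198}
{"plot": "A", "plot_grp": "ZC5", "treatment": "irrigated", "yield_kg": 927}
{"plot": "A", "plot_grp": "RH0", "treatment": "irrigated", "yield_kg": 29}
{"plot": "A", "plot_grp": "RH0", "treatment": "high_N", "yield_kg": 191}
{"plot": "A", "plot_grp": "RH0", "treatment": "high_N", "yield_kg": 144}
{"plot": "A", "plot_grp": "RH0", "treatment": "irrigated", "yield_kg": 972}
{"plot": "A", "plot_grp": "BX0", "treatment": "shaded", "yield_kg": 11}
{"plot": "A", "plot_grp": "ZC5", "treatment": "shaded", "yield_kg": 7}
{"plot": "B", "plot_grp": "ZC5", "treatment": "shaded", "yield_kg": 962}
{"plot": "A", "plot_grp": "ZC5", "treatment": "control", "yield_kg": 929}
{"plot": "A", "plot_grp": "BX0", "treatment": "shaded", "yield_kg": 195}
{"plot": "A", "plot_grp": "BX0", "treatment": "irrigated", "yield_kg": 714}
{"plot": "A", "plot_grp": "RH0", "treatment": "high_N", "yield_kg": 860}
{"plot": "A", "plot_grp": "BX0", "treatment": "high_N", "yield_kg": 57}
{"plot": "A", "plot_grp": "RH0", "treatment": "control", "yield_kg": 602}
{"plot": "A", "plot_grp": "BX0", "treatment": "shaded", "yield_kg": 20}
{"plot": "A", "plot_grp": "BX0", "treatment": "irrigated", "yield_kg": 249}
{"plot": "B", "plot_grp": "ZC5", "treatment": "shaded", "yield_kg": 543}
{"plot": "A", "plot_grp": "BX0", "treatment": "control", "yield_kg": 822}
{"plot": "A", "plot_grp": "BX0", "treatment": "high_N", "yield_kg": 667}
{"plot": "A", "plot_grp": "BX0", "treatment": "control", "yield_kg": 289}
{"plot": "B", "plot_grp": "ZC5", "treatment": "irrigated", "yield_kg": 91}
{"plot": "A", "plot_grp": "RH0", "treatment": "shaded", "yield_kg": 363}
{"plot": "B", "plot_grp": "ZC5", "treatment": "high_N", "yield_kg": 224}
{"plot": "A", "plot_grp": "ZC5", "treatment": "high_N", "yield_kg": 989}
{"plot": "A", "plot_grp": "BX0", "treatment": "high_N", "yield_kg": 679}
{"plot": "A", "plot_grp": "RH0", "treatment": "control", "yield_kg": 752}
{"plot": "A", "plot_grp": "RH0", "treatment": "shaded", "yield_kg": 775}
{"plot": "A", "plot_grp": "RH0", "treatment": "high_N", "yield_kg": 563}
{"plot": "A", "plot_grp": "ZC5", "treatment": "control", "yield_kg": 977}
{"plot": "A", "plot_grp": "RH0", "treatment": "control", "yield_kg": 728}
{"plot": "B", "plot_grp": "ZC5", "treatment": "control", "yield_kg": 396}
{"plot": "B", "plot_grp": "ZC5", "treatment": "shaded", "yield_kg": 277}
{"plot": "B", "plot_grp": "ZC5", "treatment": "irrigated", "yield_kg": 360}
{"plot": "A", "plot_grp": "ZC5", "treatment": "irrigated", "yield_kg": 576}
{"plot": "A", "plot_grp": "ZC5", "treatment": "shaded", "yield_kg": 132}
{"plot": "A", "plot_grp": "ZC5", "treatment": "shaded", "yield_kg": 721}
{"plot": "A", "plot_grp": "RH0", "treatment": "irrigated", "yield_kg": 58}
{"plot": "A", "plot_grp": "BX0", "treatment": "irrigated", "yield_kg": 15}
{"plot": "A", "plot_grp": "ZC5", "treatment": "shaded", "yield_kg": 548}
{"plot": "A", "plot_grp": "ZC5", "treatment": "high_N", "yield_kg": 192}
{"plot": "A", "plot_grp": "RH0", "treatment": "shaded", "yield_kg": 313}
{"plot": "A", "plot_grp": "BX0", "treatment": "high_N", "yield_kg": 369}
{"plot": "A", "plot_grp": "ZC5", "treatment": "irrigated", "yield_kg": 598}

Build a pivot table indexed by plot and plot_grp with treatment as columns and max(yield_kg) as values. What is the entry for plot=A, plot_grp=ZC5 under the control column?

Rows with plot=A, plot_grp=ZC5 and treatment=control: yield_kg values are 403, 131, 397, 929, 977.
max(403, 131, 397, 929, 977) = 977.

977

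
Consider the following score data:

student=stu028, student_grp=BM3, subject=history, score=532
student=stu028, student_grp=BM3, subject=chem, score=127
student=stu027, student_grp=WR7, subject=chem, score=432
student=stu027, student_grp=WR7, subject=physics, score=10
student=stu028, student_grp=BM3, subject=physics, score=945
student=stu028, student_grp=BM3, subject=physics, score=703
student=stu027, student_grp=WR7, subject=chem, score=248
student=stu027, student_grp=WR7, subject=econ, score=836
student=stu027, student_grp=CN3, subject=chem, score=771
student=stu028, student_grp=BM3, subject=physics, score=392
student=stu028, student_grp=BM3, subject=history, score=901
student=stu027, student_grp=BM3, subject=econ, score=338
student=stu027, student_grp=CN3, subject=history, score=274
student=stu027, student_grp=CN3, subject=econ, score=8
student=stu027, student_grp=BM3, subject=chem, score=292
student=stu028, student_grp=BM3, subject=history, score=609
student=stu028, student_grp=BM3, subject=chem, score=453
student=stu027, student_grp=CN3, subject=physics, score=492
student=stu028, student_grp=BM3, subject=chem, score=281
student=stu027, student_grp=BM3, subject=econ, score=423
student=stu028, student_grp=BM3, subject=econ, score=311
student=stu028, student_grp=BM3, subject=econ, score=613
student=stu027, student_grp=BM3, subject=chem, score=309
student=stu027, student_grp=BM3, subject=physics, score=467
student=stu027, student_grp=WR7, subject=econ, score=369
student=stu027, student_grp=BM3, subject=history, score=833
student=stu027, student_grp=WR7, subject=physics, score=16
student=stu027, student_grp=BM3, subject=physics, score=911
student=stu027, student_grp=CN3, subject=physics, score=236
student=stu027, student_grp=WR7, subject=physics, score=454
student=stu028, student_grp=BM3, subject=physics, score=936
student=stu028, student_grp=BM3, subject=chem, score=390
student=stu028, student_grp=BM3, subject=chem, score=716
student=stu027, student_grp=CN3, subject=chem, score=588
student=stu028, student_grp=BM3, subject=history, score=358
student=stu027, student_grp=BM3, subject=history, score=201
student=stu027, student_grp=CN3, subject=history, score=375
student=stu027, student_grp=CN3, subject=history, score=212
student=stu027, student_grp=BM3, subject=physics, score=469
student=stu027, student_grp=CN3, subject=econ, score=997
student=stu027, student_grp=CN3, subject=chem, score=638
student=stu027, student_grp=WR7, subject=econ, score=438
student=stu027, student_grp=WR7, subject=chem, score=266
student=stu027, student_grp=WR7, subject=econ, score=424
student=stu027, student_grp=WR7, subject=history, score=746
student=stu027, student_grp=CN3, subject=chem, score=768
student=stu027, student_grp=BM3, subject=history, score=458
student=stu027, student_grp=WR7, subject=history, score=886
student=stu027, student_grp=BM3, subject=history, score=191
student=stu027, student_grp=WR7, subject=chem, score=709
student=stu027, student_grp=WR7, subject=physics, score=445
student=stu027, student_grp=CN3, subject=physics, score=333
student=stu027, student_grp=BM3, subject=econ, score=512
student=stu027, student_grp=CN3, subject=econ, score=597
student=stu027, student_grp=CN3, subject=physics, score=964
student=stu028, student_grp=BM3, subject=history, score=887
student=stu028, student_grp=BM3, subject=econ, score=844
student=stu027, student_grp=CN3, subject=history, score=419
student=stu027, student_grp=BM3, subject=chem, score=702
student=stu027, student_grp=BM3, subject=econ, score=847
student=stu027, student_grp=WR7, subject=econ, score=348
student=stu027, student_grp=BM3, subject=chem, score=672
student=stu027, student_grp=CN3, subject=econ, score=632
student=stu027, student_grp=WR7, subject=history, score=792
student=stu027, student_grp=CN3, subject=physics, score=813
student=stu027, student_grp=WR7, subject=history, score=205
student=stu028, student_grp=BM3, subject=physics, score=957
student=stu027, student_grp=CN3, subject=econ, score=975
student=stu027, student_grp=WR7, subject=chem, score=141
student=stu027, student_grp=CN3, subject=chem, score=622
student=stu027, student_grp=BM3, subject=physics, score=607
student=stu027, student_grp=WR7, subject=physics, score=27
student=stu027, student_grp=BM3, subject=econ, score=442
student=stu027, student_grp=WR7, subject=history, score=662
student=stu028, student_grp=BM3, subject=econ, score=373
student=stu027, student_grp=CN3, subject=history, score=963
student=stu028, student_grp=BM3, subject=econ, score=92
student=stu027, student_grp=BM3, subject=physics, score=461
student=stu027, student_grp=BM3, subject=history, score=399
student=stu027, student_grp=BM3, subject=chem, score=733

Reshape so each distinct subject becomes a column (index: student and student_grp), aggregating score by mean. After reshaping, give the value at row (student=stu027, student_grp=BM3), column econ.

Rows with student=stu027, student_grp=BM3 and subject=econ: score values are 338, 423, 512, 847, 442.
(338 + 423 + 512 + 847 + 442) / 5 = 512.40.

512.40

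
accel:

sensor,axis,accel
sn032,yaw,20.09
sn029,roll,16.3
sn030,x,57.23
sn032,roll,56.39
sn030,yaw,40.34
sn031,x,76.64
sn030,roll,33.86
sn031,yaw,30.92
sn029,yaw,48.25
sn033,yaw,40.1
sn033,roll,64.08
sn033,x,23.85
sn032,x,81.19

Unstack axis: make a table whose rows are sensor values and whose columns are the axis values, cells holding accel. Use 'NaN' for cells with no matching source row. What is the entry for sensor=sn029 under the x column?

No long-format row has sensor=sn029 and axis=x, so the cell is NaN.

NaN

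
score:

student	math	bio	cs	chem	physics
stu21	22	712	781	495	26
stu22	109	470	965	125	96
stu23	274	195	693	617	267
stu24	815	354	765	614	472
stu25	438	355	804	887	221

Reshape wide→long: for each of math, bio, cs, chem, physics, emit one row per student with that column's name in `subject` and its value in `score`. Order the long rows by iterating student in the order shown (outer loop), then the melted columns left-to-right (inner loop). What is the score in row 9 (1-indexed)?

125

25 rows total (5 × 5). Row 9: index ⌊(9-1)/5⌋ = 1 into student → stu22; (9-1) mod 5 = 3 into the melted columns → chem.
So row 9 is (stu22, chem, 125); score = 125.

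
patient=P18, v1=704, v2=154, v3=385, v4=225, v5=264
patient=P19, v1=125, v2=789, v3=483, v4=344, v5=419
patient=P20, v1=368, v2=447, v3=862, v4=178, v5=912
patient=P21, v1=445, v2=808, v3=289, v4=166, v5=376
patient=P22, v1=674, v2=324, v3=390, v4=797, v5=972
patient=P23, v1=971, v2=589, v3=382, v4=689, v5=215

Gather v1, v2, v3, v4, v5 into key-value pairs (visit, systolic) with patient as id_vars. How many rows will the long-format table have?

6 patient values × 5 melted columns = 30 rows.

30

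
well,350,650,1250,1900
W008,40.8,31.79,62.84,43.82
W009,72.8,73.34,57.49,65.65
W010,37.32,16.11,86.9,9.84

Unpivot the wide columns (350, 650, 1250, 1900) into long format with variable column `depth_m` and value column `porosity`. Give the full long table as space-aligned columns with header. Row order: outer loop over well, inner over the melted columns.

Each (well, column) pair becomes one row: 3 × 4 = 12 rows.
For example, (W008, 350) → porosity=40.8.

well  depth_m  porosity
W008  350      40.8    
W008  650      31.79   
W008  1250     62.84   
W008  1900     43.82   
W009  350      72.8    
W009  650      73.34   
W009  1250     57.49   
W009  1900     65.65   
W010  350      37.32   
W010  650      16.11   
W010  1250     86.9    
W010  1900     9.84    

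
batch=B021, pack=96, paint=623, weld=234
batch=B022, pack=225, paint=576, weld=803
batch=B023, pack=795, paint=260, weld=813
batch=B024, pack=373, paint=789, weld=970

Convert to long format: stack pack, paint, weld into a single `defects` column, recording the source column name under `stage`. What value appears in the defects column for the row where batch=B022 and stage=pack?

Unpivoting turns each (batch, wide-column) pair into one long row.
The wide cell at row B022, column pack holds 225, so the long row (B022, pack) has defects=225.

225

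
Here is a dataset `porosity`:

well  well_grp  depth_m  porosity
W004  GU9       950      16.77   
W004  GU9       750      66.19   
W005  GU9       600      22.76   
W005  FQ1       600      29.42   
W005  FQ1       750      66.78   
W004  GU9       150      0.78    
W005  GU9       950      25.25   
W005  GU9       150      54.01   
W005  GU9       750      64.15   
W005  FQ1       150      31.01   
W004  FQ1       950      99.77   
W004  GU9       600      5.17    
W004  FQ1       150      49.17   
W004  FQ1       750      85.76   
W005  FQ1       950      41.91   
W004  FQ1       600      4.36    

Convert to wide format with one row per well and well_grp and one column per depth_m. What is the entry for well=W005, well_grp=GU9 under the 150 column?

Wide layout: rows indexed by well and well_grp, columns are the 4 distinct depth_m values (950, 750, 600, 150).
Cell (well=W005, well_grp=GU9, depth_m=150) draws from the long row where well=W005, well_grp=GU9 and depth_m=150, which has porosity=54.01.

54.01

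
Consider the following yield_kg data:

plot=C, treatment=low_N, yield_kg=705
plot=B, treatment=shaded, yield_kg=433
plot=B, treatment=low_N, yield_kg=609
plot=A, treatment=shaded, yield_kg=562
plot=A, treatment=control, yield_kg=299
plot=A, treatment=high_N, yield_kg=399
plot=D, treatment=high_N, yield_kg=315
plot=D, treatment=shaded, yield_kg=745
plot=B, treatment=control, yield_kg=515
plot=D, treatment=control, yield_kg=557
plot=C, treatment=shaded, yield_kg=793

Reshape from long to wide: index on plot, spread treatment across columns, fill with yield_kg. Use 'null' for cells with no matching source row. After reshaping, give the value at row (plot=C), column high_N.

null

No long-format row has plot=C and treatment=high_N, so the cell is null.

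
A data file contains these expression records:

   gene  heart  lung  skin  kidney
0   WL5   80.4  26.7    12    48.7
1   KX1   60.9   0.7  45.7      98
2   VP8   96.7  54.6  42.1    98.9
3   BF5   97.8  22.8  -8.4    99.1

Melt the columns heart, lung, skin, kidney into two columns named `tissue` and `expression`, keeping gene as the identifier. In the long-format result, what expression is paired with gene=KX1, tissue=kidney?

98

Unpivoting turns each (gene, wide-column) pair into one long row.
The wide cell at row KX1, column kidney holds 98, so the long row (KX1, kidney) has expression=98.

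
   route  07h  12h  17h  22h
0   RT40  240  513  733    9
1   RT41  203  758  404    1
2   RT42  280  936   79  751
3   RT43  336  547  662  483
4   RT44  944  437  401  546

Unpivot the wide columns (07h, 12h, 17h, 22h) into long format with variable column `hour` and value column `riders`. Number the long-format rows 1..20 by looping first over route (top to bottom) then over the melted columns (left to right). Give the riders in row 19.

401

20 rows total (5 × 4). Row 19: index ⌊(19-1)/4⌋ = 4 into route → RT44; (19-1) mod 4 = 2 into the melted columns → 17h.
So row 19 is (RT44, 17h, 401); riders = 401.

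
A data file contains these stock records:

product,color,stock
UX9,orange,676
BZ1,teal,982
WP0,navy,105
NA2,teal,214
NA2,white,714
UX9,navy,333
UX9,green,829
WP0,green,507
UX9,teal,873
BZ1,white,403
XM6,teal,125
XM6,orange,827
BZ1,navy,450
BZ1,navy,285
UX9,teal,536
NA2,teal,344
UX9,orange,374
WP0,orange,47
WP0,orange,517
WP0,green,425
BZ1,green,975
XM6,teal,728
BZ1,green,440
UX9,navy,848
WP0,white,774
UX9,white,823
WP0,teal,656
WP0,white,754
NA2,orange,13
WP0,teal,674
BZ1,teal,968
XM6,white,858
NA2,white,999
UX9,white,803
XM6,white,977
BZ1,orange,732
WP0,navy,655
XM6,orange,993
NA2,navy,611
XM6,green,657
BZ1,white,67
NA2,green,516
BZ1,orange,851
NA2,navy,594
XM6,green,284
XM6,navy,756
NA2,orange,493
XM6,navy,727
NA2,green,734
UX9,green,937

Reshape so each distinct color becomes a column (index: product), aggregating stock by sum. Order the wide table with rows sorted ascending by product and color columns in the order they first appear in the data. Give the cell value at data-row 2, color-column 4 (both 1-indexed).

With rows sorted ascending by product, row 2 is product=NA2. color columns in first-appearance order: orange, teal, navy, white, green; column 4 is white.
Long rows with product=NA2, color=white: 714 + 999 = 1713.

1713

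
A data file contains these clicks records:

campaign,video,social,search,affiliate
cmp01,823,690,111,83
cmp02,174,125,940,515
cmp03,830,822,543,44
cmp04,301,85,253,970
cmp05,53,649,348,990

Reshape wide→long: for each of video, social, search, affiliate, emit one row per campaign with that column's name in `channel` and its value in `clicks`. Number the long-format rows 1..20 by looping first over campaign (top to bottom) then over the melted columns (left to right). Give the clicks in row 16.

20 rows total (5 × 4). Row 16: index ⌊(16-1)/4⌋ = 3 into campaign → cmp04; (16-1) mod 4 = 3 into the melted columns → affiliate.
So row 16 is (cmp04, affiliate, 970); clicks = 970.

970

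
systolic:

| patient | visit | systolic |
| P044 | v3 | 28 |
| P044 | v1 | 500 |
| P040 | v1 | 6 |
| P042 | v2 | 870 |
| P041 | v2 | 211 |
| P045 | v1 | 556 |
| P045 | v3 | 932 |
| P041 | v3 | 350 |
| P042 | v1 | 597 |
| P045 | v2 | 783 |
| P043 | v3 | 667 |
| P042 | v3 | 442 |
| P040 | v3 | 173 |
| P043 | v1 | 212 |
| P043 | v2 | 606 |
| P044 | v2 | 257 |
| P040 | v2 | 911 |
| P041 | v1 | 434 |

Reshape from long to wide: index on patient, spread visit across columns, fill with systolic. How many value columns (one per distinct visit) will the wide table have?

3 distinct visit values: v1, v2, v3.

3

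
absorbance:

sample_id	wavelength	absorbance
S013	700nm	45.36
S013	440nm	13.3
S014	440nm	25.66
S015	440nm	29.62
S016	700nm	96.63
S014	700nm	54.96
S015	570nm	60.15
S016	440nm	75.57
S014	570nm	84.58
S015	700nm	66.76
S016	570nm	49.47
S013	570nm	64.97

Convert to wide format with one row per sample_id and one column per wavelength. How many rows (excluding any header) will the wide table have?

4 distinct sample_id values → 4 rows.

4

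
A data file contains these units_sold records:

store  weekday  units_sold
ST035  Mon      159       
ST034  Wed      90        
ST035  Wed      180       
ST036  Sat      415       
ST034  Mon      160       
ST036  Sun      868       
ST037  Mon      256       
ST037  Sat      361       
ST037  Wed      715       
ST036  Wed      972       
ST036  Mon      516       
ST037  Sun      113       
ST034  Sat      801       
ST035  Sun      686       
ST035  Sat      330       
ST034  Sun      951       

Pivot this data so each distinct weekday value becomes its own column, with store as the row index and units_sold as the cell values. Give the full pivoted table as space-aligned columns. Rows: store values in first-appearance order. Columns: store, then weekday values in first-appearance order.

Columns: store plus the 4 distinct weekday values (Mon, Wed, Sat, Sun).
For example, row ST035 column Mon takes units_sold=159 from the long row (ST035, Mon).

store  Mon  Wed  Sat  Sun
ST035  159  180  330  686
ST034  160  90   801  951
ST036  516  972  415  868
ST037  256  715  361  113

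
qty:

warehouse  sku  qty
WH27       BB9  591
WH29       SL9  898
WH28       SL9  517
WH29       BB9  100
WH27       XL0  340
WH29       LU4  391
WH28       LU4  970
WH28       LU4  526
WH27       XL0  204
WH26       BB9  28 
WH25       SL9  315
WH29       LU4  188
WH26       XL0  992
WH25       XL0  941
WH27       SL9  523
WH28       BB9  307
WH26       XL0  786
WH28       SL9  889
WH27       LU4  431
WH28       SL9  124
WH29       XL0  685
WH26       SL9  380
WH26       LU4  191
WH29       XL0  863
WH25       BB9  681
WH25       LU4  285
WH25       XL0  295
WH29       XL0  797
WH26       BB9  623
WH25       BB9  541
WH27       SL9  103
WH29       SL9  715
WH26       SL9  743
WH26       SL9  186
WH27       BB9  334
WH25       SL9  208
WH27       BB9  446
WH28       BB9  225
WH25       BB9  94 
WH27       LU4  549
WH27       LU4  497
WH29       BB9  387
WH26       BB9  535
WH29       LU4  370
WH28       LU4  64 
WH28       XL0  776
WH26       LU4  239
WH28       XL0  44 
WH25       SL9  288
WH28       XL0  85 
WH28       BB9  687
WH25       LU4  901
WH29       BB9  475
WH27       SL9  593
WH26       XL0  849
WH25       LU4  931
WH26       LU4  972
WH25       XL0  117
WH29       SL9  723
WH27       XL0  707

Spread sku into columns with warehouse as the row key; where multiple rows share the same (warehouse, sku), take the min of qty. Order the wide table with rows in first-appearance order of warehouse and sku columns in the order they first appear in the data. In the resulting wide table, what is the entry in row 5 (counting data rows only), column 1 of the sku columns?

94

With rows in first-appearance order of warehouse, row 5 is warehouse=WH25. sku columns in first-appearance order: BB9, SL9, XL0, LU4; column 1 is BB9.
Long rows with warehouse=WH25, sku=BB9: min(681, 541, 94) = 94.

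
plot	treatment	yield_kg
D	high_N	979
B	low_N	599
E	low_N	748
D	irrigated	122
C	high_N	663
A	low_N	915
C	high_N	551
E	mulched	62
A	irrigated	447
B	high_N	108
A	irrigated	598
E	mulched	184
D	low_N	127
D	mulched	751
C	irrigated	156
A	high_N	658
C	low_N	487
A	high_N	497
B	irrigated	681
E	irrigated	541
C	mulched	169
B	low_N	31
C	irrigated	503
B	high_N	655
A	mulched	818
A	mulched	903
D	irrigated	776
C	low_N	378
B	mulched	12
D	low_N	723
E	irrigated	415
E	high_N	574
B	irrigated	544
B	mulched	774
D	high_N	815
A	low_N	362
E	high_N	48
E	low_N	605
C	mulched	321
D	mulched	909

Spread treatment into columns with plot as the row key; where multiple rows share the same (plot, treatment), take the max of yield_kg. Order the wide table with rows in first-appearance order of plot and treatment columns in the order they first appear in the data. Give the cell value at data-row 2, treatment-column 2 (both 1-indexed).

With rows in first-appearance order of plot, row 2 is plot=B. treatment columns in first-appearance order: high_N, low_N, irrigated, mulched; column 2 is low_N.
Long rows with plot=B, treatment=low_N: max(599, 31) = 599.

599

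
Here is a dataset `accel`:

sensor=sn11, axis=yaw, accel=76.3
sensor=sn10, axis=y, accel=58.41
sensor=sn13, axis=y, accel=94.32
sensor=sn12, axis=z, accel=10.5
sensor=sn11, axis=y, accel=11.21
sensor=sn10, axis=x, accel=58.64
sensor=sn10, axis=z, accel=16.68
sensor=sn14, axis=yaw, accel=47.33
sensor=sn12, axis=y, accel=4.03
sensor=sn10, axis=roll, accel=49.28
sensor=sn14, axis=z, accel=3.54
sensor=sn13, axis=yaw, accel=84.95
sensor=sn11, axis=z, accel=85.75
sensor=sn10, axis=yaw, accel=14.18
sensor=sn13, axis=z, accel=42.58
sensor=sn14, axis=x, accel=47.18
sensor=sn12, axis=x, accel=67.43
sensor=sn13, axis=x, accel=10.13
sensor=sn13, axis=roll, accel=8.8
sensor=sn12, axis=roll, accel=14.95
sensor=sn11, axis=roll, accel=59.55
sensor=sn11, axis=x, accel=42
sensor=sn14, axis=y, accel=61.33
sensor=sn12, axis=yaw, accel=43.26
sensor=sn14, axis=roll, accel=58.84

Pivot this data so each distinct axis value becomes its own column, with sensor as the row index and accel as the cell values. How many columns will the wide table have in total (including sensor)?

6

1 column for sensor plus 5 distinct axis values → 6 columns.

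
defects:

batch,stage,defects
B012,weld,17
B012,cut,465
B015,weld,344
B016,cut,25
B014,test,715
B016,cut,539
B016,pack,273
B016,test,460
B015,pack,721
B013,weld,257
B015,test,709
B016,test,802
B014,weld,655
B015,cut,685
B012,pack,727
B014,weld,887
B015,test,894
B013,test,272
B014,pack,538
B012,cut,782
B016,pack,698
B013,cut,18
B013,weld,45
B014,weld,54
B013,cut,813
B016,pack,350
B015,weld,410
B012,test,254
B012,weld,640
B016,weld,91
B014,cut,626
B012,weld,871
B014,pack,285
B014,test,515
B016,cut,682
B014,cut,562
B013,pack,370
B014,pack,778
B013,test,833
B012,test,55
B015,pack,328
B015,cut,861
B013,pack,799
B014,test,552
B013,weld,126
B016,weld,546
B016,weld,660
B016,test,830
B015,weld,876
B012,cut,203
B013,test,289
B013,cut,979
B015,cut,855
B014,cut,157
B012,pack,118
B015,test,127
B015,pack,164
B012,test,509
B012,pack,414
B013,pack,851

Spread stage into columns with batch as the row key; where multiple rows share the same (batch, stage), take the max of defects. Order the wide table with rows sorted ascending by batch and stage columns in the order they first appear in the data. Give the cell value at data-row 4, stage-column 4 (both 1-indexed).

With rows sorted ascending by batch, row 4 is batch=B015. stage columns in first-appearance order: weld, cut, test, pack; column 4 is pack.
Long rows with batch=B015, stage=pack: max(721, 328, 164) = 721.

721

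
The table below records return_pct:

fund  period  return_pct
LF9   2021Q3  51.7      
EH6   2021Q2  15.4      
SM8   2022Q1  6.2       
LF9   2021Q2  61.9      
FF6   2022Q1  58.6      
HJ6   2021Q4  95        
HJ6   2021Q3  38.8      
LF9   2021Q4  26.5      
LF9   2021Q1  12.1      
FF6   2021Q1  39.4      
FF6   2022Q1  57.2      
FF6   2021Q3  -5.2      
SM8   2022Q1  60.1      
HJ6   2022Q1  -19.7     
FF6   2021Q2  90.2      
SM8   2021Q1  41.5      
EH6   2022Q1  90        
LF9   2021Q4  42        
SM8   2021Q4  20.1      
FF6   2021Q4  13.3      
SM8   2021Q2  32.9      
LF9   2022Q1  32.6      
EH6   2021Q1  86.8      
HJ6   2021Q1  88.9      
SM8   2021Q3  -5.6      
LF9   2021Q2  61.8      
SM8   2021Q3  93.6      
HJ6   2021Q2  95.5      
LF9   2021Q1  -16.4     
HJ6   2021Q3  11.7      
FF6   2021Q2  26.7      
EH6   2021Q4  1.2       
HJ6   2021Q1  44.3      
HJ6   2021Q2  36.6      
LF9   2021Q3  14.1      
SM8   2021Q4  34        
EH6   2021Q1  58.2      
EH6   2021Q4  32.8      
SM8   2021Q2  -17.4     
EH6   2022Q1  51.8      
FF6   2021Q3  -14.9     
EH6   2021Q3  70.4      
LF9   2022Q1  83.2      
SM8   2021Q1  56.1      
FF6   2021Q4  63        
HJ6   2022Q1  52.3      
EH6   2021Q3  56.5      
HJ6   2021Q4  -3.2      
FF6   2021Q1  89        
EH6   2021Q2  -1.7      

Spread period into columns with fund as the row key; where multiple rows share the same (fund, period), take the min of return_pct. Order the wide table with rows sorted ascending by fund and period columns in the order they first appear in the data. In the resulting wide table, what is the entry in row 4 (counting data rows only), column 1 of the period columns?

14.1

With rows sorted ascending by fund, row 4 is fund=LF9. period columns in first-appearance order: 2021Q3, 2021Q2, 2022Q1, 2021Q4, 2021Q1; column 1 is 2021Q3.
Long rows with fund=LF9, period=2021Q3: min(51.7, 14.1) = 14.1.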